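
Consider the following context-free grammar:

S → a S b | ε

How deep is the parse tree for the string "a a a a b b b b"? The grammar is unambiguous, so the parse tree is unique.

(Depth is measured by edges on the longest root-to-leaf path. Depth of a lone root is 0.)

5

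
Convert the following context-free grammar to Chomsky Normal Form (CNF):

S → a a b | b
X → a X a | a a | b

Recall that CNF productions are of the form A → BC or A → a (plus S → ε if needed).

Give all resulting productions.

TA → a; TB → b; S → b; X → b; S → TA X0; X0 → TA TB; X → TA X1; X1 → X TA; X → TA TA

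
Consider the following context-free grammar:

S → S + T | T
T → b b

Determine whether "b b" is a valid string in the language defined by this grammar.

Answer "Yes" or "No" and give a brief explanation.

Yes - a valid derivation exists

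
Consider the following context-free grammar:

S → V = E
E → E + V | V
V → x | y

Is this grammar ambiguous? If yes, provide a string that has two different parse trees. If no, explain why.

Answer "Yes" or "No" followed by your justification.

No - the grammar is unambiguous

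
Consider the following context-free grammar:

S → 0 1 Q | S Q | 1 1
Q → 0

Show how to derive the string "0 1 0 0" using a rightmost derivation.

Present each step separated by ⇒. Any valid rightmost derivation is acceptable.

S ⇒ S Q ⇒ S 0 ⇒ 0 1 Q 0 ⇒ 0 1 0 0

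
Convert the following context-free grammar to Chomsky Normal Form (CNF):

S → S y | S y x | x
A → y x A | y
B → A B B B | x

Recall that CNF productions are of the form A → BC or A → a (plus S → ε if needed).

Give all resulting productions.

TY → y; TX → x; S → x; A → y; B → x; S → S TY; S → S X0; X0 → TY TX; A → TY X1; X1 → TX A; B → A X2; X2 → B X3; X3 → B B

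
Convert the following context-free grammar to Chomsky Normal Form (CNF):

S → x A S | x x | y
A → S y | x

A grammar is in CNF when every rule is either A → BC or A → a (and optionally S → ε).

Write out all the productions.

TX → x; S → y; TY → y; A → x; S → TX X0; X0 → A S; S → TX TX; A → S TY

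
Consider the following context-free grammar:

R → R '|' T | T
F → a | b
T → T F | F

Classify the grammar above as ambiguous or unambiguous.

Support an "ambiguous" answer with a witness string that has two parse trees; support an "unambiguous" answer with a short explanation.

Unambiguous - every string in the language has a unique parse tree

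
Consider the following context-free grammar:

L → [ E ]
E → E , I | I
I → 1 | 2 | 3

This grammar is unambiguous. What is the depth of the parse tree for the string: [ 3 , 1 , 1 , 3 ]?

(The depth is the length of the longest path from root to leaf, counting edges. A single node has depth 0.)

6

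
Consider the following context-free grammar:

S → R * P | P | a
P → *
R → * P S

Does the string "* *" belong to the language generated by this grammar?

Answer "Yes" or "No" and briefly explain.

No - no valid derivation exists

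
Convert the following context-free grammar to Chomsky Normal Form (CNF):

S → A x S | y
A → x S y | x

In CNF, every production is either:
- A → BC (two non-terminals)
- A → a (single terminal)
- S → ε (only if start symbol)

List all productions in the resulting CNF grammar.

TX → x; S → y; TY → y; A → x; S → A X0; X0 → TX S; A → TX X1; X1 → S TY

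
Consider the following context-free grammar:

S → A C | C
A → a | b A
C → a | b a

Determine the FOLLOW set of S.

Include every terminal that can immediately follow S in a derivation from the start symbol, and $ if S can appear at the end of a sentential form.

We compute FOLLOW(S) using the standard algorithm.
FOLLOW(S) starts with {$}.
FIRST(A) = {a, b}
FIRST(C) = {a, b}
FIRST(S) = {a, b}
FOLLOW(A) = {a, b}
FOLLOW(C) = {$}
FOLLOW(S) = {$}
Therefore, FOLLOW(S) = {$}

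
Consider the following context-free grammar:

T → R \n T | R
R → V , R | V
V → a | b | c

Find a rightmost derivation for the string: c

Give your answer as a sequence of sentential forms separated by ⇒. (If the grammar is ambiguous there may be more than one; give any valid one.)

T ⇒ R ⇒ V ⇒ c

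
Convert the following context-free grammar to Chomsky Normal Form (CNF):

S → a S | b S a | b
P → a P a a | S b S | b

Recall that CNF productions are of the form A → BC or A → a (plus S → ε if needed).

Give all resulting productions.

TA → a; TB → b; S → b; P → b; S → TA S; S → TB X0; X0 → S TA; P → TA X1; X1 → P X2; X2 → TA TA; P → S X3; X3 → TB S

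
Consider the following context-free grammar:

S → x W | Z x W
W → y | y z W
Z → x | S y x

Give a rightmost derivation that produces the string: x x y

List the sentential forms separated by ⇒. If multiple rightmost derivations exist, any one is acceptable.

S ⇒ Z x W ⇒ Z x y ⇒ x x y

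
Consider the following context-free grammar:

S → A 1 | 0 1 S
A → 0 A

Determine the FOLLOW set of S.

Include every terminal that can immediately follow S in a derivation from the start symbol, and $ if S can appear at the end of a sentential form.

We compute FOLLOW(S) using the standard algorithm.
FOLLOW(S) starts with {$}.
FIRST(A) = {0}
FIRST(S) = {0}
FOLLOW(A) = {1}
FOLLOW(S) = {$}
Therefore, FOLLOW(S) = {$}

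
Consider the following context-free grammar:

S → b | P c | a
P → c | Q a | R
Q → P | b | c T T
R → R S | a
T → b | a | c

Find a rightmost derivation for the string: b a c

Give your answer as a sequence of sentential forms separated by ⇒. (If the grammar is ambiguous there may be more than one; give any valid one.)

S ⇒ P c ⇒ Q a c ⇒ b a c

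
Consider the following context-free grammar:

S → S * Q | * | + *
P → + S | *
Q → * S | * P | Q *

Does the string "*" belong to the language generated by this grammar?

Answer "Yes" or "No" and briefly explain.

Yes - a valid derivation exists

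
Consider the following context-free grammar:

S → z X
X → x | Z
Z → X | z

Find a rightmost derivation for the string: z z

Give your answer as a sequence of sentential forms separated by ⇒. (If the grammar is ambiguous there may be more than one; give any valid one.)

S ⇒ z X ⇒ z Z ⇒ z z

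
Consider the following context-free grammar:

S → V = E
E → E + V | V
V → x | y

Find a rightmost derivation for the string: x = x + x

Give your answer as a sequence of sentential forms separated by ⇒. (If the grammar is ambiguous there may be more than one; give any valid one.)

S ⇒ V = E ⇒ V = E + V ⇒ V = E + x ⇒ V = V + x ⇒ V = x + x ⇒ x = x + x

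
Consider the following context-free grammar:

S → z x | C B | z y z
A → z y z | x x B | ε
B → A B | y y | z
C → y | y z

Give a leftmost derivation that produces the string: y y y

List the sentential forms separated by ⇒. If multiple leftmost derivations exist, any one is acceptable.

S ⇒ C B ⇒ y B ⇒ y y y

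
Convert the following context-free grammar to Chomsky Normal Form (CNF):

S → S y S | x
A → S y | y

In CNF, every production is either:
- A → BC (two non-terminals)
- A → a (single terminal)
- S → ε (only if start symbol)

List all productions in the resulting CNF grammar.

TY → y; S → x; A → y; S → S X0; X0 → TY S; A → S TY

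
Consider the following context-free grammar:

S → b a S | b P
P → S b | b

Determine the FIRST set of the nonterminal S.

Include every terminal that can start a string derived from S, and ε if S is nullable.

We compute FIRST(S) using the standard algorithm.
FIRST(P) = {b}
FIRST(S) = {b}
Therefore, FIRST(S) = {b}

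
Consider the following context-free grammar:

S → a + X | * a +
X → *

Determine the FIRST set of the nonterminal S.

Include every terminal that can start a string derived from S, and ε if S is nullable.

We compute FIRST(S) using the standard algorithm.
FIRST(S) = {*, a}
FIRST(X) = {*}
Therefore, FIRST(S) = {*, a}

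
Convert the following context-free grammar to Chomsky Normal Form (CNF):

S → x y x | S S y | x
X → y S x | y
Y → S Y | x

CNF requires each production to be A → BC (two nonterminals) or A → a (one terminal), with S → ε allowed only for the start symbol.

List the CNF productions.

TX → x; TY → y; S → x; X → y; Y → x; S → TX X0; X0 → TY TX; S → S X1; X1 → S TY; X → TY X2; X2 → S TX; Y → S Y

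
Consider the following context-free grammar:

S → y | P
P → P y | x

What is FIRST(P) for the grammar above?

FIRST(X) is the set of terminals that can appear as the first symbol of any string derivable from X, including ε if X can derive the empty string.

We compute FIRST(P) using the standard algorithm.
FIRST(P) = {x}
FIRST(S) = {x, y}
Therefore, FIRST(P) = {x}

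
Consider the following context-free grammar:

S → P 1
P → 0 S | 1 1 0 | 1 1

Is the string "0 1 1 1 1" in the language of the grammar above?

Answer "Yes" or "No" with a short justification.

Yes - a valid derivation exists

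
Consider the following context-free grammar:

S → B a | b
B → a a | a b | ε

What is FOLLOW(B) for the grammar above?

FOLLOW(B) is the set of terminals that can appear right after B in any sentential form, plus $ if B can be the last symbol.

We compute FOLLOW(B) using the standard algorithm.
FOLLOW(S) starts with {$}.
FIRST(B) = {a, ε}
FIRST(S) = {a, b}
FOLLOW(B) = {a}
FOLLOW(S) = {$}
Therefore, FOLLOW(B) = {a}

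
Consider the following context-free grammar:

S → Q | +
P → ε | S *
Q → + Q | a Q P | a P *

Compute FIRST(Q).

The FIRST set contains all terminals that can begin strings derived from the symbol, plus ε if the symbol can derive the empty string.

We compute FIRST(Q) using the standard algorithm.
FIRST(P) = {+, a, ε}
FIRST(Q) = {+, a}
FIRST(S) = {+, a}
Therefore, FIRST(Q) = {+, a}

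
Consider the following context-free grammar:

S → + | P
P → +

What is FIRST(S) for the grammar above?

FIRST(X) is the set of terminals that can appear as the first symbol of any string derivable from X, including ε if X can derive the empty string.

We compute FIRST(S) using the standard algorithm.
FIRST(P) = {+}
FIRST(S) = {+}
Therefore, FIRST(S) = {+}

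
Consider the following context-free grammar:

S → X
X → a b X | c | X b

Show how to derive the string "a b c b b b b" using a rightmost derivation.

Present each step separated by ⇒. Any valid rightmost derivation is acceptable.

S ⇒ X ⇒ a b X ⇒ a b X b ⇒ a b X b b ⇒ a b X b b b ⇒ a b X b b b b ⇒ a b c b b b b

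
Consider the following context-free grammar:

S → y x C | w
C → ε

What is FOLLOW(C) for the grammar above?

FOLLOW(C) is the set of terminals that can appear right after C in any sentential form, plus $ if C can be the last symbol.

We compute FOLLOW(C) using the standard algorithm.
FOLLOW(S) starts with {$}.
FIRST(C) = {ε}
FIRST(S) = {w, y}
FOLLOW(C) = {$}
FOLLOW(S) = {$}
Therefore, FOLLOW(C) = {$}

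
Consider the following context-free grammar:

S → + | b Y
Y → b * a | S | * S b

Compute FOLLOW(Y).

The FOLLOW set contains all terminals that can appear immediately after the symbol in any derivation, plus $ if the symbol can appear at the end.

We compute FOLLOW(Y) using the standard algorithm.
FOLLOW(S) starts with {$}.
FIRST(S) = {+, b}
FIRST(Y) = {*, +, b}
FOLLOW(S) = {$, b}
FOLLOW(Y) = {$, b}
Therefore, FOLLOW(Y) = {$, b}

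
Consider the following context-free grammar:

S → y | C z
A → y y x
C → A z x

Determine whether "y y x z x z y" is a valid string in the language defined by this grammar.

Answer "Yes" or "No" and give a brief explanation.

No - no valid derivation exists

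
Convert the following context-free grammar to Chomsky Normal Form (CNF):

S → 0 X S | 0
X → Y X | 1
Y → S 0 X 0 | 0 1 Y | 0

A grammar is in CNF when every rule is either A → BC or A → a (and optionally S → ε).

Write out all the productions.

T0 → 0; S → 0; X → 1; T1 → 1; Y → 0; S → T0 X0; X0 → X S; X → Y X; Y → S X1; X1 → T0 X2; X2 → X T0; Y → T0 X3; X3 → T1 Y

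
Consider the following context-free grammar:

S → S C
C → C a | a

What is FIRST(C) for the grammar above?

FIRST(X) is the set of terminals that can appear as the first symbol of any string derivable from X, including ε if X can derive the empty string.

We compute FIRST(C) using the standard algorithm.
FIRST(C) = {a}
FIRST(S) = {}
Therefore, FIRST(C) = {a}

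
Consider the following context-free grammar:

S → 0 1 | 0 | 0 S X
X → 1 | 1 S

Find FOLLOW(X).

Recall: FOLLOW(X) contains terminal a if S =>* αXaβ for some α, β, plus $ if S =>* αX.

We compute FOLLOW(X) using the standard algorithm.
FOLLOW(S) starts with {$}.
FIRST(S) = {0}
FIRST(X) = {1}
FOLLOW(S) = {$, 1}
FOLLOW(X) = {$, 1}
Therefore, FOLLOW(X) = {$, 1}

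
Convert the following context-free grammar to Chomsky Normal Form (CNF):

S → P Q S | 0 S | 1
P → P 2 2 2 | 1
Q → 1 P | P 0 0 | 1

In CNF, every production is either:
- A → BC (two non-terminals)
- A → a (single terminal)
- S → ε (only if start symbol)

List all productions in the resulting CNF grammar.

T0 → 0; S → 1; T2 → 2; P → 1; T1 → 1; Q → 1; S → P X0; X0 → Q S; S → T0 S; P → P X1; X1 → T2 X2; X2 → T2 T2; Q → T1 P; Q → P X3; X3 → T0 T0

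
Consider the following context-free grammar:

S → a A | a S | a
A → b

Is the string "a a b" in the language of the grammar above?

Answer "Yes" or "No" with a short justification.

Yes - a valid derivation exists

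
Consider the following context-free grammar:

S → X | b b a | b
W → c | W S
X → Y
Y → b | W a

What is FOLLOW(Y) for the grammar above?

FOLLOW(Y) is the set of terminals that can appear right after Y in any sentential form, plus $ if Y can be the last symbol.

We compute FOLLOW(Y) using the standard algorithm.
FOLLOW(S) starts with {$}.
FIRST(S) = {b, c}
FIRST(W) = {c}
FIRST(X) = {b, c}
FIRST(Y) = {b, c}
FOLLOW(S) = {$, a, b, c}
FOLLOW(W) = {a, b, c}
FOLLOW(X) = {$, a, b, c}
FOLLOW(Y) = {$, a, b, c}
Therefore, FOLLOW(Y) = {$, a, b, c}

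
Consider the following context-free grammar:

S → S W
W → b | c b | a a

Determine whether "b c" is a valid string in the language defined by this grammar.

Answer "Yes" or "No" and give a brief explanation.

No - no valid derivation exists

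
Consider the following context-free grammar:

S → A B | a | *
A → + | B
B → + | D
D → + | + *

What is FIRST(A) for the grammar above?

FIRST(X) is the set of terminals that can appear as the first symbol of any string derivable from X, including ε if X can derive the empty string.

We compute FIRST(A) using the standard algorithm.
FIRST(A) = {+}
FIRST(B) = {+}
FIRST(D) = {+}
FIRST(S) = {*, +, a}
Therefore, FIRST(A) = {+}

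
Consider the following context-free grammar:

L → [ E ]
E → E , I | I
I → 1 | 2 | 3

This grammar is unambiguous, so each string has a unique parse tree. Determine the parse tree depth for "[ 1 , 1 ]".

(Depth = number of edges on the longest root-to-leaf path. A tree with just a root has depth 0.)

4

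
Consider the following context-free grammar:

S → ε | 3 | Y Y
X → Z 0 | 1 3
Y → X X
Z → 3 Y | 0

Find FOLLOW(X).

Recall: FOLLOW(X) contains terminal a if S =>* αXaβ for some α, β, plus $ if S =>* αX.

We compute FOLLOW(X) using the standard algorithm.
FOLLOW(S) starts with {$}.
FIRST(S) = {0, 1, 3, ε}
FIRST(X) = {0, 1, 3}
FIRST(Y) = {0, 1, 3}
FIRST(Z) = {0, 3}
FOLLOW(S) = {$}
FOLLOW(X) = {$, 0, 1, 3}
FOLLOW(Y) = {$, 0, 1, 3}
FOLLOW(Z) = {0}
Therefore, FOLLOW(X) = {$, 0, 1, 3}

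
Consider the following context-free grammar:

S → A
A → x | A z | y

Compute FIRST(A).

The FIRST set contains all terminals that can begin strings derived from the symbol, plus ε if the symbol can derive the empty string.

We compute FIRST(A) using the standard algorithm.
FIRST(A) = {x, y}
FIRST(S) = {x, y}
Therefore, FIRST(A) = {x, y}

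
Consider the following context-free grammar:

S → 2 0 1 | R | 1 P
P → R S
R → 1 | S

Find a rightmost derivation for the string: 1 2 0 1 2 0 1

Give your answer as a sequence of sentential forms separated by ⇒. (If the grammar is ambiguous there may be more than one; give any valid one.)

S ⇒ 1 P ⇒ 1 R S ⇒ 1 R 2 0 1 ⇒ 1 S 2 0 1 ⇒ 1 2 0 1 2 0 1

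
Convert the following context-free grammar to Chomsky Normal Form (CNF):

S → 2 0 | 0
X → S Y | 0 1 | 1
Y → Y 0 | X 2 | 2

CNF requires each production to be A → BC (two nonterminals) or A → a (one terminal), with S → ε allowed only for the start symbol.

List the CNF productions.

T2 → 2; T0 → 0; S → 0; T1 → 1; X → 1; Y → 2; S → T2 T0; X → S Y; X → T0 T1; Y → Y T0; Y → X T2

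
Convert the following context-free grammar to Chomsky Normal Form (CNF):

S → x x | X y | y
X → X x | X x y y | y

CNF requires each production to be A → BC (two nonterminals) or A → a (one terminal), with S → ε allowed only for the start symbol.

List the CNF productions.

TX → x; TY → y; S → y; X → y; S → TX TX; S → X TY; X → X TX; X → X X0; X0 → TX X1; X1 → TY TY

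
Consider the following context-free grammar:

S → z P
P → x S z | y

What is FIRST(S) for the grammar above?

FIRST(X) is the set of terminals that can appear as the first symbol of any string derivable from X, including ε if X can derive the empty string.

We compute FIRST(S) using the standard algorithm.
FIRST(P) = {x, y}
FIRST(S) = {z}
Therefore, FIRST(S) = {z}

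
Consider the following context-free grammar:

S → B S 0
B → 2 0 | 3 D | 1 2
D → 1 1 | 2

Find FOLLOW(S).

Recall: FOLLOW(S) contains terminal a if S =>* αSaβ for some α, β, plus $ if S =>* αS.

We compute FOLLOW(S) using the standard algorithm.
FOLLOW(S) starts with {$}.
FIRST(B) = {1, 2, 3}
FIRST(D) = {1, 2}
FIRST(S) = {1, 2, 3}
FOLLOW(B) = {1, 2, 3}
FOLLOW(D) = {1, 2, 3}
FOLLOW(S) = {$, 0}
Therefore, FOLLOW(S) = {$, 0}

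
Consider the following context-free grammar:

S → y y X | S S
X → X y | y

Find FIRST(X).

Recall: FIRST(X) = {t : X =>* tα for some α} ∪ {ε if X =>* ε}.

We compute FIRST(X) using the standard algorithm.
FIRST(S) = {y}
FIRST(X) = {y}
Therefore, FIRST(X) = {y}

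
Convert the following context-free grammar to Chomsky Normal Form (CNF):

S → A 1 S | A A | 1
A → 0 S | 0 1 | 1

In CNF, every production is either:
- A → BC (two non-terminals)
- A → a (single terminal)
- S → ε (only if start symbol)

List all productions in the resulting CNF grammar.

T1 → 1; S → 1; T0 → 0; A → 1; S → A X0; X0 → T1 S; S → A A; A → T0 S; A → T0 T1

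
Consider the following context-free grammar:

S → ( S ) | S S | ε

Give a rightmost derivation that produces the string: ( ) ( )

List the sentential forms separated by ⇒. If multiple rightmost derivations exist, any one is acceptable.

S ⇒ S S ⇒ S ( S ) ⇒ S ( ) ⇒ ( S ) ( ) ⇒ ( ) ( )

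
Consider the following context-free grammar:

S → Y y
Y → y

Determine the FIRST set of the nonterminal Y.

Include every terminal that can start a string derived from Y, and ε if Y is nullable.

We compute FIRST(Y) using the standard algorithm.
FIRST(S) = {y}
FIRST(Y) = {y}
Therefore, FIRST(Y) = {y}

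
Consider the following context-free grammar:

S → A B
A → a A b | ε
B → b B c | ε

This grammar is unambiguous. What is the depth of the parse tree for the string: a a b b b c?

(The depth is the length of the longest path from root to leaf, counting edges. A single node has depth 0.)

4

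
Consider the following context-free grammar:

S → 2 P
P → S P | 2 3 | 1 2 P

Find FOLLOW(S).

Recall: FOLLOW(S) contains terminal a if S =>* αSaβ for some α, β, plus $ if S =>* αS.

We compute FOLLOW(S) using the standard algorithm.
FOLLOW(S) starts with {$}.
FIRST(P) = {1, 2}
FIRST(S) = {2}
FOLLOW(P) = {$, 1, 2}
FOLLOW(S) = {$, 1, 2}
Therefore, FOLLOW(S) = {$, 1, 2}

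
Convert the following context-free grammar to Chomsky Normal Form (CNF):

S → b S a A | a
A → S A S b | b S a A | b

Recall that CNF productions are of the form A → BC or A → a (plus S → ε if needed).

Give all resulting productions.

TB → b; TA → a; S → a; A → b; S → TB X0; X0 → S X1; X1 → TA A; A → S X2; X2 → A X3; X3 → S TB; A → TB X4; X4 → S X5; X5 → TA A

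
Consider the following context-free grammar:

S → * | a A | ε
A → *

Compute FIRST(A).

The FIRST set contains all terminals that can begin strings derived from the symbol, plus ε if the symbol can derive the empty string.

We compute FIRST(A) using the standard algorithm.
FIRST(A) = {*}
FIRST(S) = {*, a, ε}
Therefore, FIRST(A) = {*}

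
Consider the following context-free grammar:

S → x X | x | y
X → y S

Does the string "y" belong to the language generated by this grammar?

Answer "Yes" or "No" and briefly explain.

Yes - a valid derivation exists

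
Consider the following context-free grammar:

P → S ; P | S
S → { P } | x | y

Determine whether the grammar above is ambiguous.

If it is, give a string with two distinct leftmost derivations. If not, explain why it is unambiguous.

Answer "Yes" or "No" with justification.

No - the grammar is unambiguous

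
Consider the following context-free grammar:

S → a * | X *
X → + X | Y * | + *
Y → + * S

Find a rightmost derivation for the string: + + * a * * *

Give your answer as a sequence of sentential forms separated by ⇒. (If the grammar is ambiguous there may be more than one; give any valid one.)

S ⇒ X * ⇒ + X * ⇒ + Y * * ⇒ + + * S * * ⇒ + + * a * * *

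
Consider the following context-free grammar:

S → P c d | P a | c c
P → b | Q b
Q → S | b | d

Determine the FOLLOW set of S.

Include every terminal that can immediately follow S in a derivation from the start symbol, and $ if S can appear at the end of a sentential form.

We compute FOLLOW(S) using the standard algorithm.
FOLLOW(S) starts with {$}.
FIRST(P) = {b, c, d}
FIRST(Q) = {b, c, d}
FIRST(S) = {b, c, d}
FOLLOW(P) = {a, c}
FOLLOW(Q) = {b}
FOLLOW(S) = {$, b}
Therefore, FOLLOW(S) = {$, b}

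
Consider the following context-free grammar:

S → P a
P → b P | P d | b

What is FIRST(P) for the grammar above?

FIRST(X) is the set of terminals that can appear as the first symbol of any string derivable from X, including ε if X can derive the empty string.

We compute FIRST(P) using the standard algorithm.
FIRST(P) = {b}
FIRST(S) = {b}
Therefore, FIRST(P) = {b}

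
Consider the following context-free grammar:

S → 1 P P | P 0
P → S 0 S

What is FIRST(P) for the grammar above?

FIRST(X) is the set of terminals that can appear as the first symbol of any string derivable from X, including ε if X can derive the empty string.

We compute FIRST(P) using the standard algorithm.
FIRST(P) = {1}
FIRST(S) = {1}
Therefore, FIRST(P) = {1}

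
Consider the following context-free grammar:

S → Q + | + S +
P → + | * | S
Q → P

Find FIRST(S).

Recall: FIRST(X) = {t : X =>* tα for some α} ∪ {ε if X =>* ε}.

We compute FIRST(S) using the standard algorithm.
FIRST(P) = {*, +}
FIRST(Q) = {*, +}
FIRST(S) = {*, +}
Therefore, FIRST(S) = {*, +}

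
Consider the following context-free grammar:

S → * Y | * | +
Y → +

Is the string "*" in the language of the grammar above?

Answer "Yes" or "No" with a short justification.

Yes - a valid derivation exists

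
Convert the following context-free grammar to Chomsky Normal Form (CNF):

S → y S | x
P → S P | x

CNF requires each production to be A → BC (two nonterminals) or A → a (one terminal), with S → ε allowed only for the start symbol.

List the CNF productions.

TY → y; S → x; P → x; S → TY S; P → S P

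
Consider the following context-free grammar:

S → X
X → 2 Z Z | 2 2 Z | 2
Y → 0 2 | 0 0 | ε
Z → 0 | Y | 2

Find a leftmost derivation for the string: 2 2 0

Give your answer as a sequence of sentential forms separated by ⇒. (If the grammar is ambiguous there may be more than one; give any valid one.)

S ⇒ X ⇒ 2 Z Z ⇒ 2 2 Z ⇒ 2 2 0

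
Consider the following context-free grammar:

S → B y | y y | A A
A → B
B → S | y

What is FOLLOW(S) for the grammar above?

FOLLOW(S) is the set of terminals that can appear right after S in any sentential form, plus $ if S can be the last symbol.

We compute FOLLOW(S) using the standard algorithm.
FOLLOW(S) starts with {$}.
FIRST(A) = {y}
FIRST(B) = {y}
FIRST(S) = {y}
FOLLOW(A) = {$, y}
FOLLOW(B) = {$, y}
FOLLOW(S) = {$, y}
Therefore, FOLLOW(S) = {$, y}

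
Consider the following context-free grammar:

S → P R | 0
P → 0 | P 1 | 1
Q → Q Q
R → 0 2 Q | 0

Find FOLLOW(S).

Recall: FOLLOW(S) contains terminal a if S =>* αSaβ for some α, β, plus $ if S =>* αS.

We compute FOLLOW(S) using the standard algorithm.
FOLLOW(S) starts with {$}.
FIRST(P) = {0, 1}
FIRST(Q) = {}
FIRST(R) = {0}
FIRST(S) = {0, 1}
FOLLOW(P) = {0, 1}
FOLLOW(Q) = {$}
FOLLOW(R) = {$}
FOLLOW(S) = {$}
Therefore, FOLLOW(S) = {$}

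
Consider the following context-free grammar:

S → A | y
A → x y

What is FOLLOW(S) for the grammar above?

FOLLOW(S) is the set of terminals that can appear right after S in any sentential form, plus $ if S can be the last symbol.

We compute FOLLOW(S) using the standard algorithm.
FOLLOW(S) starts with {$}.
FIRST(A) = {x}
FIRST(S) = {x, y}
FOLLOW(A) = {$}
FOLLOW(S) = {$}
Therefore, FOLLOW(S) = {$}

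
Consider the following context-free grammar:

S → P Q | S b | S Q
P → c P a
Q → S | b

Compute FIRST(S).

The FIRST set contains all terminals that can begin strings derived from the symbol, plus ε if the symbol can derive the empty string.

We compute FIRST(S) using the standard algorithm.
FIRST(P) = {c}
FIRST(Q) = {b, c}
FIRST(S) = {c}
Therefore, FIRST(S) = {c}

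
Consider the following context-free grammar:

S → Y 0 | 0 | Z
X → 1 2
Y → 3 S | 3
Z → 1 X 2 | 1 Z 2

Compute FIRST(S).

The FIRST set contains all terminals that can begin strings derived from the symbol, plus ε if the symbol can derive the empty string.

We compute FIRST(S) using the standard algorithm.
FIRST(S) = {0, 1, 3}
FIRST(X) = {1}
FIRST(Y) = {3}
FIRST(Z) = {1}
Therefore, FIRST(S) = {0, 1, 3}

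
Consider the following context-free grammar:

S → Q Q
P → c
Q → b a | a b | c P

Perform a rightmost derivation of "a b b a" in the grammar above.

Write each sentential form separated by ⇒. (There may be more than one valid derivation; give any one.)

S ⇒ Q Q ⇒ Q b a ⇒ a b b a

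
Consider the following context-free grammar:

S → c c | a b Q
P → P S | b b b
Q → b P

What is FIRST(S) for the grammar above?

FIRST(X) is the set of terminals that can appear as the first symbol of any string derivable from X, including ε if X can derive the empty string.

We compute FIRST(S) using the standard algorithm.
FIRST(P) = {b}
FIRST(Q) = {b}
FIRST(S) = {a, c}
Therefore, FIRST(S) = {a, c}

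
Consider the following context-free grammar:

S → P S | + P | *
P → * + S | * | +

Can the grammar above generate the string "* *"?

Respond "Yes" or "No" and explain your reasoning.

Yes - a valid derivation exists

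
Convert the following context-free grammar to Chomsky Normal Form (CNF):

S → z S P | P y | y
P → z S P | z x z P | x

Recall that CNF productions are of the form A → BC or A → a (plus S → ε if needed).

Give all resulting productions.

TZ → z; TY → y; S → y; TX → x; P → x; S → TZ X0; X0 → S P; S → P TY; P → TZ X1; X1 → S P; P → TZ X2; X2 → TX X3; X3 → TZ P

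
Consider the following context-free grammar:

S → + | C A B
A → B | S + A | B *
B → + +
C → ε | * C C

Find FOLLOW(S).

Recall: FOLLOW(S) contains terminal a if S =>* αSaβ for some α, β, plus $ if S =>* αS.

We compute FOLLOW(S) using the standard algorithm.
FOLLOW(S) starts with {$}.
FIRST(A) = {*, +}
FIRST(B) = {+}
FIRST(C) = {*, ε}
FIRST(S) = {*, +}
FOLLOW(A) = {+}
FOLLOW(B) = {$, *, +}
FOLLOW(C) = {*, +}
FOLLOW(S) = {$, +}
Therefore, FOLLOW(S) = {$, +}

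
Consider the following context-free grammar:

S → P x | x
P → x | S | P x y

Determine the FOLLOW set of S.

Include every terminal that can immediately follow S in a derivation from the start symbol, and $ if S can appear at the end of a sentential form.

We compute FOLLOW(S) using the standard algorithm.
FOLLOW(S) starts with {$}.
FIRST(P) = {x}
FIRST(S) = {x}
FOLLOW(P) = {x}
FOLLOW(S) = {$, x}
Therefore, FOLLOW(S) = {$, x}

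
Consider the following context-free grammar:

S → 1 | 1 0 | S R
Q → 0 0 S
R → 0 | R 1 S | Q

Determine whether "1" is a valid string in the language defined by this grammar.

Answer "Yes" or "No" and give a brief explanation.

Yes - a valid derivation exists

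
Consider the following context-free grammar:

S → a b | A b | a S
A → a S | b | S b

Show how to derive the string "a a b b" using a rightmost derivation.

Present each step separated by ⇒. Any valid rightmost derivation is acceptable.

S ⇒ A b ⇒ a S b ⇒ a a b b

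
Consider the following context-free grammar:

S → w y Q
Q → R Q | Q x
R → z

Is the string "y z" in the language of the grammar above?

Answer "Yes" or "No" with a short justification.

No - no valid derivation exists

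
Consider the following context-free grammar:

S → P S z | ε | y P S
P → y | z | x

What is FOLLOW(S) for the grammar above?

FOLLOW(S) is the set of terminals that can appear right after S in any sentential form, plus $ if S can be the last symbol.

We compute FOLLOW(S) using the standard algorithm.
FOLLOW(S) starts with {$}.
FIRST(P) = {x, y, z}
FIRST(S) = {x, y, z, ε}
FOLLOW(P) = {$, x, y, z}
FOLLOW(S) = {$, z}
Therefore, FOLLOW(S) = {$, z}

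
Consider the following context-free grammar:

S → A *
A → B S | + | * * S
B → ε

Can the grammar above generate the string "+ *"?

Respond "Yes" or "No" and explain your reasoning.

Yes - a valid derivation exists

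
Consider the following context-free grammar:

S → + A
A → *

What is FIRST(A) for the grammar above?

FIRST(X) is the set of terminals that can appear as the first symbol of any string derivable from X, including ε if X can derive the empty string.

We compute FIRST(A) using the standard algorithm.
FIRST(A) = {*}
FIRST(S) = {+}
Therefore, FIRST(A) = {*}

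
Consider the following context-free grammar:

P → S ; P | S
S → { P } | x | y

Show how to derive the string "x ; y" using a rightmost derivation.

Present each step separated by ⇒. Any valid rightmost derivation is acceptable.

P ⇒ S ; P ⇒ S ; S ⇒ S ; y ⇒ x ; y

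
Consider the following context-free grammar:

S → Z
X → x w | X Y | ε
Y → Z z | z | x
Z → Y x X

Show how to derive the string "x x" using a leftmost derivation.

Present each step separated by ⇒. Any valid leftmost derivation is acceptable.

S ⇒ Z ⇒ Y x X ⇒ x x X ⇒ x x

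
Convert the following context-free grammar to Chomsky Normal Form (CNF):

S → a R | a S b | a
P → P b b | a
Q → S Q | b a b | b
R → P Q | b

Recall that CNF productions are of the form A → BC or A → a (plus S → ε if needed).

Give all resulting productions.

TA → a; TB → b; S → a; P → a; Q → b; R → b; S → TA R; S → TA X0; X0 → S TB; P → P X1; X1 → TB TB; Q → S Q; Q → TB X2; X2 → TA TB; R → P Q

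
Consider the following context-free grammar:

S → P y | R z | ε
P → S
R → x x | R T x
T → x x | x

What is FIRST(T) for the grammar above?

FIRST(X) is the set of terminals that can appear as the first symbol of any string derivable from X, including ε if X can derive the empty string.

We compute FIRST(T) using the standard algorithm.
FIRST(P) = {x, y, ε}
FIRST(R) = {x}
FIRST(S) = {x, y, ε}
FIRST(T) = {x}
Therefore, FIRST(T) = {x}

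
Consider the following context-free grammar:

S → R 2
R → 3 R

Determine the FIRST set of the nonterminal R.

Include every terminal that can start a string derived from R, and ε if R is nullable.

We compute FIRST(R) using the standard algorithm.
FIRST(R) = {3}
FIRST(S) = {3}
Therefore, FIRST(R) = {3}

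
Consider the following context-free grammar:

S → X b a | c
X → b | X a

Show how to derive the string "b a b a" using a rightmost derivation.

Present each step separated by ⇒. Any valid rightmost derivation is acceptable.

S ⇒ X b a ⇒ X a b a ⇒ b a b a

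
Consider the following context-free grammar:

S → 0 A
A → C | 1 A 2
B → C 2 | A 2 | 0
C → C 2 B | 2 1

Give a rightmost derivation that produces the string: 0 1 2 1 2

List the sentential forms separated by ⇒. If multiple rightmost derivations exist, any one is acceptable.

S ⇒ 0 A ⇒ 0 1 A 2 ⇒ 0 1 C 2 ⇒ 0 1 2 1 2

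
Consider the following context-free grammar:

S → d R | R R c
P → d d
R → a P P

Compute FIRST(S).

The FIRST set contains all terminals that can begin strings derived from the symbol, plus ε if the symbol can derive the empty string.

We compute FIRST(S) using the standard algorithm.
FIRST(P) = {d}
FIRST(R) = {a}
FIRST(S) = {a, d}
Therefore, FIRST(S) = {a, d}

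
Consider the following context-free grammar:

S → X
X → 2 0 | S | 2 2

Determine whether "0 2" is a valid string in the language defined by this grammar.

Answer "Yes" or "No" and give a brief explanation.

No - no valid derivation exists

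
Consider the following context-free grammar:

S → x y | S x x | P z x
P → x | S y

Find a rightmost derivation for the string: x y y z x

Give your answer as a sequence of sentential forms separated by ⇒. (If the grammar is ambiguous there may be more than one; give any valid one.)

S ⇒ P z x ⇒ S y z x ⇒ x y y z x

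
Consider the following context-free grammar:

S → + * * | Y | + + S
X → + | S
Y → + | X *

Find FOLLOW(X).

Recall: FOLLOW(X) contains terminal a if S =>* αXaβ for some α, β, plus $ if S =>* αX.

We compute FOLLOW(X) using the standard algorithm.
FOLLOW(S) starts with {$}.
FIRST(S) = {+}
FIRST(X) = {+}
FIRST(Y) = {+}
FOLLOW(S) = {$, *}
FOLLOW(X) = {*}
FOLLOW(Y) = {$, *}
Therefore, FOLLOW(X) = {*}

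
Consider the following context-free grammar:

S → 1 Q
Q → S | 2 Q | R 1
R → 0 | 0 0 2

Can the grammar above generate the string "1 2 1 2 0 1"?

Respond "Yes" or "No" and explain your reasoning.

Yes - a valid derivation exists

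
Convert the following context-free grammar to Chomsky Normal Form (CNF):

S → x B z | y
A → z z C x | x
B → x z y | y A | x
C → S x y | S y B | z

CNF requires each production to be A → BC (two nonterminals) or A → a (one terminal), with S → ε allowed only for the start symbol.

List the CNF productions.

TX → x; TZ → z; S → y; A → x; TY → y; B → x; C → z; S → TX X0; X0 → B TZ; A → TZ X1; X1 → TZ X2; X2 → C TX; B → TX X3; X3 → TZ TY; B → TY A; C → S X4; X4 → TX TY; C → S X5; X5 → TY B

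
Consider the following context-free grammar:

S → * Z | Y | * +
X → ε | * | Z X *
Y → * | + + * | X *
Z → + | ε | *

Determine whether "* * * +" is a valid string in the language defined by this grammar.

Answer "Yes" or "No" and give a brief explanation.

No - no valid derivation exists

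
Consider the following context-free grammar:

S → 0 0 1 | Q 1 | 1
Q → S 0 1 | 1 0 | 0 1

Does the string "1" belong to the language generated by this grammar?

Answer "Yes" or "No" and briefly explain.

Yes - a valid derivation exists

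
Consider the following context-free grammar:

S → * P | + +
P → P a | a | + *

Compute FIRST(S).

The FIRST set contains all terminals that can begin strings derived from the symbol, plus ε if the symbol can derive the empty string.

We compute FIRST(S) using the standard algorithm.
FIRST(P) = {+, a}
FIRST(S) = {*, +}
Therefore, FIRST(S) = {*, +}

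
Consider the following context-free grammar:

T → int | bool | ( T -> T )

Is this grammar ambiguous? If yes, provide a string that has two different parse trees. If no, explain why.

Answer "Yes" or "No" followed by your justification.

No - the grammar is unambiguous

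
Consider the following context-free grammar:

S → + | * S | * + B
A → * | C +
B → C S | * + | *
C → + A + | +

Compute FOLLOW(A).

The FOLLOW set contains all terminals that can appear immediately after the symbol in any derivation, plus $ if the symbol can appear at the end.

We compute FOLLOW(A) using the standard algorithm.
FOLLOW(S) starts with {$}.
FIRST(A) = {*, +}
FIRST(B) = {*, +}
FIRST(C) = {+}
FIRST(S) = {*, +}
FOLLOW(A) = {+}
FOLLOW(B) = {$}
FOLLOW(C) = {*, +}
FOLLOW(S) = {$}
Therefore, FOLLOW(A) = {+}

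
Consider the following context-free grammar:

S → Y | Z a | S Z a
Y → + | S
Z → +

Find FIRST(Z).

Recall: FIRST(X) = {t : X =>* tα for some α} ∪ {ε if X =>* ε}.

We compute FIRST(Z) using the standard algorithm.
FIRST(S) = {+}
FIRST(Y) = {+}
FIRST(Z) = {+}
Therefore, FIRST(Z) = {+}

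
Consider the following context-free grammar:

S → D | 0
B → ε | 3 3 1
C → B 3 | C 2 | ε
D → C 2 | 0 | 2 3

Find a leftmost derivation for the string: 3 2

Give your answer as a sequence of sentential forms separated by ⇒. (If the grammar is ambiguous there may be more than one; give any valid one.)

S ⇒ D ⇒ C 2 ⇒ B 3 2 ⇒ 3 2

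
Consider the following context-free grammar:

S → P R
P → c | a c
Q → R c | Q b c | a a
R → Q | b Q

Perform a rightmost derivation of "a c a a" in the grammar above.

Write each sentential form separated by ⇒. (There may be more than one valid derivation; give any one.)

S ⇒ P R ⇒ P Q ⇒ P a a ⇒ a c a a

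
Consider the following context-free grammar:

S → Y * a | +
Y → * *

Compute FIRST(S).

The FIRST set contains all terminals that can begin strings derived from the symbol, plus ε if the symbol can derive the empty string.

We compute FIRST(S) using the standard algorithm.
FIRST(S) = {*, +}
FIRST(Y) = {*}
Therefore, FIRST(S) = {*, +}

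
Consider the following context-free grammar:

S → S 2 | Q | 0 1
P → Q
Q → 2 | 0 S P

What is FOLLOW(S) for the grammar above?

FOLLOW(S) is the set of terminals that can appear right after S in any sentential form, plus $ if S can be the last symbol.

We compute FOLLOW(S) using the standard algorithm.
FOLLOW(S) starts with {$}.
FIRST(P) = {0, 2}
FIRST(Q) = {0, 2}
FIRST(S) = {0, 2}
FOLLOW(P) = {$, 0, 2}
FOLLOW(Q) = {$, 0, 2}
FOLLOW(S) = {$, 0, 2}
Therefore, FOLLOW(S) = {$, 0, 2}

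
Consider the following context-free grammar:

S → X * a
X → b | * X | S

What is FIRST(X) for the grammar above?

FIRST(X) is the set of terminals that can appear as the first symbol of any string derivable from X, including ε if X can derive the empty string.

We compute FIRST(X) using the standard algorithm.
FIRST(S) = {*, b}
FIRST(X) = {*, b}
Therefore, FIRST(X) = {*, b}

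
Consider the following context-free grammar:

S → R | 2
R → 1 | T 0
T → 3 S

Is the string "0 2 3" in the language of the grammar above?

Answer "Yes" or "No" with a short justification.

No - no valid derivation exists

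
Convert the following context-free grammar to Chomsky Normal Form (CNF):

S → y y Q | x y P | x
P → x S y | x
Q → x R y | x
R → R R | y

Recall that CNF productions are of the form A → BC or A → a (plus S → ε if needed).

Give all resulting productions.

TY → y; TX → x; S → x; P → x; Q → x; R → y; S → TY X0; X0 → TY Q; S → TX X1; X1 → TY P; P → TX X2; X2 → S TY; Q → TX X3; X3 → R TY; R → R R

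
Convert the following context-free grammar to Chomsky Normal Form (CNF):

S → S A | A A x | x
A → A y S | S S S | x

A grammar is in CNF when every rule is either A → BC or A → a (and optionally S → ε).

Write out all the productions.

TX → x; S → x; TY → y; A → x; S → S A; S → A X0; X0 → A TX; A → A X1; X1 → TY S; A → S X2; X2 → S S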